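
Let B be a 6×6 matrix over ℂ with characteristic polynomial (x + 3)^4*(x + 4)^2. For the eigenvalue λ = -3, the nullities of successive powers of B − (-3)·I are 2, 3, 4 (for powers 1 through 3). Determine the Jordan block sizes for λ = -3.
Block sizes for λ = -3: [3, 1]

From the dimensions of kernels of powers, the number of Jordan blocks of size at least j is d_j − d_{j−1} where d_j = dim ker(N^j) (with d_0 = 0). Computing the differences gives [2, 1, 1].
The number of blocks of size exactly k is (#blocks of size ≥ k) − (#blocks of size ≥ k + 1), so the partition is: 1 block(s) of size 1, 1 block(s) of size 3.
In nonincreasing order the block sizes are [3, 1].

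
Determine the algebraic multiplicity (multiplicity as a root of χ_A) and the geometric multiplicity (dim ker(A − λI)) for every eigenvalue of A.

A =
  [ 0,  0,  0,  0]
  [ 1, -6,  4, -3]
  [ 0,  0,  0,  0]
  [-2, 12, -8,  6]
λ = 0: alg = 4, geom = 3

Step 1 — factor the characteristic polynomial to read off the algebraic multiplicities:
  χ_A(x) = x^4

Step 2 — compute geometric multiplicities via the rank-nullity identity g(λ) = n − rank(A − λI):
  rank(A − (0)·I) = 1, so dim ker(A − (0)·I) = n − 1 = 3

Summary:
  λ = 0: algebraic multiplicity = 4, geometric multiplicity = 3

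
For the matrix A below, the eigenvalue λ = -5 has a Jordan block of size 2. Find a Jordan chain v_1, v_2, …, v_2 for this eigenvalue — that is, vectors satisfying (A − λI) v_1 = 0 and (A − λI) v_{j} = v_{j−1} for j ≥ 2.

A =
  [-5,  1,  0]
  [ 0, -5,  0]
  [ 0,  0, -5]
A Jordan chain for λ = -5 of length 2:
v_1 = (1, 0, 0)ᵀ
v_2 = (0, 1, 0)ᵀ

Let N = A − (-5)·I. We want v_2 with N^2 v_2 = 0 but N^1 v_2 ≠ 0; then v_{j-1} := N · v_j for j = 2, …, 2.

Pick v_2 = (0, 1, 0)ᵀ.
Then v_1 = N · v_2 = (1, 0, 0)ᵀ.

Sanity check: (A − (-5)·I) v_1 = (0, 0, 0)ᵀ = 0. ✓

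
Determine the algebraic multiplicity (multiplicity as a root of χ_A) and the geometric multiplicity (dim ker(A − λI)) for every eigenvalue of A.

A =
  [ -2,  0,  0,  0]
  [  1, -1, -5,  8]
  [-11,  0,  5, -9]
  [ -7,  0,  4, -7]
λ = -2: alg = 1, geom = 1; λ = -1: alg = 3, geom = 1

Step 1 — factor the characteristic polynomial to read off the algebraic multiplicities:
  χ_A(x) = (x + 1)^3*(x + 2)

Step 2 — compute geometric multiplicities via the rank-nullity identity g(λ) = n − rank(A − λI):
  rank(A − (-2)·I) = 3, so dim ker(A − (-2)·I) = n − 3 = 1
  rank(A − (-1)·I) = 3, so dim ker(A − (-1)·I) = n − 3 = 1

Summary:
  λ = -2: algebraic multiplicity = 1, geometric multiplicity = 1
  λ = -1: algebraic multiplicity = 3, geometric multiplicity = 1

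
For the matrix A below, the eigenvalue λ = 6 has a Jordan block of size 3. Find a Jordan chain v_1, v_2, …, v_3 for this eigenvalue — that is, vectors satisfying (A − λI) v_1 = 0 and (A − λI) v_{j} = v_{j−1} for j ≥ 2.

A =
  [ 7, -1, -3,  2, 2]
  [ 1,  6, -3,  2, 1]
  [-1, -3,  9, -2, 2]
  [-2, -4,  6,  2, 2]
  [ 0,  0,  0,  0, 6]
A Jordan chain for λ = 6 of length 3:
v_1 = (-1, 0, -3, -4, 0)ᵀ
v_2 = (1, 1, -1, -2, 0)ᵀ
v_3 = (1, 0, 0, 0, 0)ᵀ

Let N = A − (6)·I. We want v_3 with N^3 v_3 = 0 but N^2 v_3 ≠ 0; then v_{j-1} := N · v_j for j = 3, …, 2.

Pick v_3 = (1, 0, 0, 0, 0)ᵀ.
Then v_2 = N · v_3 = (1, 1, -1, -2, 0)ᵀ.
Then v_1 = N · v_2 = (-1, 0, -3, -4, 0)ᵀ.

Sanity check: (A − (6)·I) v_1 = (0, 0, 0, 0, 0)ᵀ = 0. ✓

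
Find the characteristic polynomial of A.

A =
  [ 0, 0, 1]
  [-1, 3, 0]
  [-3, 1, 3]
x^3 - 6*x^2 + 12*x - 8

Expanding det(x·I − A) (e.g. by cofactor expansion or by noting that A is similar to its Jordan form J, which has the same characteristic polynomial as A) gives
  χ_A(x) = x^3 - 6*x^2 + 12*x - 8
which factors as (x - 2)^3. The eigenvalues (with algebraic multiplicities) are λ = 2 with multiplicity 3.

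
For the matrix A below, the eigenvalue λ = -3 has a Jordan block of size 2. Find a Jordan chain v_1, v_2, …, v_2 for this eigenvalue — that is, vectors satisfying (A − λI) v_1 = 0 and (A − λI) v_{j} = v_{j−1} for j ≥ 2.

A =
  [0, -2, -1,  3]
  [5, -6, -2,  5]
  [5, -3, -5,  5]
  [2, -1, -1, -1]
A Jordan chain for λ = -3 of length 2:
v_1 = (3, 5, 5, 2)ᵀ
v_2 = (1, 0, 0, 0)ᵀ

Let N = A − (-3)·I. We want v_2 with N^2 v_2 = 0 but N^1 v_2 ≠ 0; then v_{j-1} := N · v_j for j = 2, …, 2.

Pick v_2 = (1, 0, 0, 0)ᵀ.
Then v_1 = N · v_2 = (3, 5, 5, 2)ᵀ.

Sanity check: (A − (-3)·I) v_1 = (0, 0, 0, 0)ᵀ = 0. ✓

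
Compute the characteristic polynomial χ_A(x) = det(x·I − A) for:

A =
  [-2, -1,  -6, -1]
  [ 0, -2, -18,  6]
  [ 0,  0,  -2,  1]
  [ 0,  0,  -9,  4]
x^4 + 2*x^3 - 3*x^2 - 4*x + 4

Expanding det(x·I − A) (e.g. by cofactor expansion or by noting that A is similar to its Jordan form J, which has the same characteristic polynomial as A) gives
  χ_A(x) = x^4 + 2*x^3 - 3*x^2 - 4*x + 4
which factors as (x - 1)^2*(x + 2)^2. The eigenvalues (with algebraic multiplicities) are λ = -2 with multiplicity 2, λ = 1 with multiplicity 2.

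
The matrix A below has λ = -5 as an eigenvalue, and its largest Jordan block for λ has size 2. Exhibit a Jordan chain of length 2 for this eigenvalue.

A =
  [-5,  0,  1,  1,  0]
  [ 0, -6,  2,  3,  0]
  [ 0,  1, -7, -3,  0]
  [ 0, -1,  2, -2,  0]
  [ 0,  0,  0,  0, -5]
A Jordan chain for λ = -5 of length 2:
v_1 = (0, -1, 1, -1, 0)ᵀ
v_2 = (0, 1, 0, 0, 0)ᵀ

Let N = A − (-5)·I. We want v_2 with N^2 v_2 = 0 but N^1 v_2 ≠ 0; then v_{j-1} := N · v_j for j = 2, …, 2.

Pick v_2 = (0, 1, 0, 0, 0)ᵀ.
Then v_1 = N · v_2 = (0, -1, 1, -1, 0)ᵀ.

Sanity check: (A − (-5)·I) v_1 = (0, 0, 0, 0, 0)ᵀ = 0. ✓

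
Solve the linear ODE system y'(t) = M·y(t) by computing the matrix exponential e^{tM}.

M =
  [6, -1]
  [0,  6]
e^{tM} =
  [exp(6*t), -t*exp(6*t)]
  [0, exp(6*t)]

Strategy: write M = P · J · P⁻¹ where J is a Jordan canonical form, so e^{tM} = P · e^{tJ} · P⁻¹, and e^{tJ} can be computed block-by-block.

M has Jordan form
J =
  [6, 1]
  [0, 6]
(up to reordering of blocks).

Per-block formulas:
  For a 2×2 Jordan block J_2(6): exp(t · J_2(6)) = e^(6t)·(I + t·N), where N is the 2×2 nilpotent shift.

After assembling e^{tJ} and conjugating by P, we get:

e^{tM} =
  [exp(6*t), -t*exp(6*t)]
  [0, exp(6*t)]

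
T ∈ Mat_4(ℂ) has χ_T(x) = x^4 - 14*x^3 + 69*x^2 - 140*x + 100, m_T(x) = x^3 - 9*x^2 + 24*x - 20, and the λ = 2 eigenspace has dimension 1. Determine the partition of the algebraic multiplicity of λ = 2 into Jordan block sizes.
Block sizes for λ = 2: [2]

Step 1 — from the characteristic polynomial, algebraic multiplicity of λ = 2 is 2. From dim ker(T − (2)·I) = 1, there are exactly 1 Jordan blocks for λ = 2.
Step 2 — from the minimal polynomial, the factor (x − 2)^2 tells us the largest block for λ = 2 has size 2.
Step 3 — with total size 2, 1 blocks, and largest block 2, the block sizes (in nonincreasing order) are [2].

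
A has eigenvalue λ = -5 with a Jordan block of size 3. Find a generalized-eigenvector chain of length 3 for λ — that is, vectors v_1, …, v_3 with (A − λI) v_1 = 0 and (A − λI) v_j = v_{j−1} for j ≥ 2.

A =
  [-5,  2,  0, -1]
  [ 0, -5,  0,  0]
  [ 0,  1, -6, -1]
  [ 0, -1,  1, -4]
A Jordan chain for λ = -5 of length 3:
v_1 = (1, 0, 0, 0)ᵀ
v_2 = (2, 0, 1, -1)ᵀ
v_3 = (0, 1, 0, 0)ᵀ

Let N = A − (-5)·I. We want v_3 with N^3 v_3 = 0 but N^2 v_3 ≠ 0; then v_{j-1} := N · v_j for j = 3, …, 2.

Pick v_3 = (0, 1, 0, 0)ᵀ.
Then v_2 = N · v_3 = (2, 0, 1, -1)ᵀ.
Then v_1 = N · v_2 = (1, 0, 0, 0)ᵀ.

Sanity check: (A − (-5)·I) v_1 = (0, 0, 0, 0)ᵀ = 0. ✓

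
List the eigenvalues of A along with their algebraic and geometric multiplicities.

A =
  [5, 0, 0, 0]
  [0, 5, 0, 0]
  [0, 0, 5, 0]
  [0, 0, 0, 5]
λ = 5: alg = 4, geom = 4

Step 1 — factor the characteristic polynomial to read off the algebraic multiplicities:
  χ_A(x) = (x - 5)^4

Step 2 — compute geometric multiplicities via the rank-nullity identity g(λ) = n − rank(A − λI):
  rank(A − (5)·I) = 0, so dim ker(A − (5)·I) = n − 0 = 4

Summary:
  λ = 5: algebraic multiplicity = 4, geometric multiplicity = 4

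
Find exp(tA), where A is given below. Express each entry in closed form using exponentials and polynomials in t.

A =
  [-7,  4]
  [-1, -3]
e^{tA} =
  [-2*t*exp(-5*t) + exp(-5*t), 4*t*exp(-5*t)]
  [-t*exp(-5*t), 2*t*exp(-5*t) + exp(-5*t)]

Strategy: write A = P · J · P⁻¹ where J is a Jordan canonical form, so e^{tA} = P · e^{tJ} · P⁻¹, and e^{tJ} can be computed block-by-block.

A has Jordan form
J =
  [-5,  1]
  [ 0, -5]
(up to reordering of blocks).

Per-block formulas:
  For a 2×2 Jordan block J_2(-5): exp(t · J_2(-5)) = e^(-5t)·(I + t·N), where N is the 2×2 nilpotent shift.

After assembling e^{tJ} and conjugating by P, we get:

e^{tA} =
  [-2*t*exp(-5*t) + exp(-5*t), 4*t*exp(-5*t)]
  [-t*exp(-5*t), 2*t*exp(-5*t) + exp(-5*t)]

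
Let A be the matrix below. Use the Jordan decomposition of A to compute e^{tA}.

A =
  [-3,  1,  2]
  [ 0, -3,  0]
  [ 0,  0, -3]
e^{tA} =
  [exp(-3*t), t*exp(-3*t), 2*t*exp(-3*t)]
  [0, exp(-3*t), 0]
  [0, 0, exp(-3*t)]

Strategy: write A = P · J · P⁻¹ where J is a Jordan canonical form, so e^{tA} = P · e^{tJ} · P⁻¹, and e^{tJ} can be computed block-by-block.

A has Jordan form
J =
  [-3,  1,  0]
  [ 0, -3,  0]
  [ 0,  0, -3]
(up to reordering of blocks).

Per-block formulas:
  For a 1×1 block at λ = -3: exp(t · [-3]) = [e^(-3t)].
  For a 2×2 Jordan block J_2(-3): exp(t · J_2(-3)) = e^(-3t)·(I + t·N), where N is the 2×2 nilpotent shift.

After assembling e^{tJ} and conjugating by P, we get:

e^{tA} =
  [exp(-3*t), t*exp(-3*t), 2*t*exp(-3*t)]
  [0, exp(-3*t), 0]
  [0, 0, exp(-3*t)]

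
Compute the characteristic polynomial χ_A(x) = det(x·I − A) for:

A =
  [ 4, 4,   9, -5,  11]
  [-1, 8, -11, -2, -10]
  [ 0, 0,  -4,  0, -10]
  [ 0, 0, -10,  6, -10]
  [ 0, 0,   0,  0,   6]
x^5 - 20*x^4 + 120*x^3 - 2160*x + 5184

Expanding det(x·I − A) (e.g. by cofactor expansion or by noting that A is similar to its Jordan form J, which has the same characteristic polynomial as A) gives
  χ_A(x) = x^5 - 20*x^4 + 120*x^3 - 2160*x + 5184
which factors as (x - 6)^4*(x + 4). The eigenvalues (with algebraic multiplicities) are λ = -4 with multiplicity 1, λ = 6 with multiplicity 4.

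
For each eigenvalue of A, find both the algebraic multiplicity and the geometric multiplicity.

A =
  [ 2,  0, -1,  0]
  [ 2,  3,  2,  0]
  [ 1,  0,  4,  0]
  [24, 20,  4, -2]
λ = -2: alg = 1, geom = 1; λ = 3: alg = 3, geom = 2

Step 1 — factor the characteristic polynomial to read off the algebraic multiplicities:
  χ_A(x) = (x - 3)^3*(x + 2)

Step 2 — compute geometric multiplicities via the rank-nullity identity g(λ) = n − rank(A − λI):
  rank(A − (-2)·I) = 3, so dim ker(A − (-2)·I) = n − 3 = 1
  rank(A − (3)·I) = 2, so dim ker(A − (3)·I) = n − 2 = 2

Summary:
  λ = -2: algebraic multiplicity = 1, geometric multiplicity = 1
  λ = 3: algebraic multiplicity = 3, geometric multiplicity = 2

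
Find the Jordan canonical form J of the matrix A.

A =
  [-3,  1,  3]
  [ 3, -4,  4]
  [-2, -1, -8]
J_3(-5)

The characteristic polynomial is
  det(x·I − A) = x^3 + 15*x^2 + 75*x + 125 = (x + 5)^3

Eigenvalues and multiplicities (the geometric multiplicity of λ is n − rank(A − λI), which equals the number of Jordan blocks for λ):
  λ = -5: algebraic multiplicity = 3, geometric multiplicity = 1

Determining the block sizes for each eigenvalue:
  λ = -5: one block (gm = 1), so the single block has size am = 3 → block sizes [3]

Assembling the blocks gives a Jordan form
J =
  [-5,  1,  0]
  [ 0, -5,  1]
  [ 0,  0, -5]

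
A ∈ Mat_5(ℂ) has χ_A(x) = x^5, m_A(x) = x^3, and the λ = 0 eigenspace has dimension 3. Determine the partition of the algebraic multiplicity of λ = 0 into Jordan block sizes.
Block sizes for λ = 0: [3, 1, 1]

Step 1 — from the characteristic polynomial, algebraic multiplicity of λ = 0 is 5. From dim ker(A − (0)·I) = 3, there are exactly 3 Jordan blocks for λ = 0.
Step 2 — from the minimal polynomial, the factor (x − 0)^3 tells us the largest block for λ = 0 has size 3.
Step 3 — with total size 5, 3 blocks, and largest block 3, the block sizes (in nonincreasing order) are [3, 1, 1].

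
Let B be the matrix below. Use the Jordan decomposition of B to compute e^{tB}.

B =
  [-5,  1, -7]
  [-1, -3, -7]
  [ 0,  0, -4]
e^{tB} =
  [-t*exp(-4*t) + exp(-4*t), t*exp(-4*t), -7*t*exp(-4*t)]
  [-t*exp(-4*t), t*exp(-4*t) + exp(-4*t), -7*t*exp(-4*t)]
  [0, 0, exp(-4*t)]

Strategy: write B = P · J · P⁻¹ where J is a Jordan canonical form, so e^{tB} = P · e^{tJ} · P⁻¹, and e^{tJ} can be computed block-by-block.

B has Jordan form
J =
  [-4,  1,  0]
  [ 0, -4,  0]
  [ 0,  0, -4]
(up to reordering of blocks).

Per-block formulas:
  For a 1×1 block at λ = -4: exp(t · [-4]) = [e^(-4t)].
  For a 2×2 Jordan block J_2(-4): exp(t · J_2(-4)) = e^(-4t)·(I + t·N), where N is the 2×2 nilpotent shift.

After assembling e^{tJ} and conjugating by P, we get:

e^{tB} =
  [-t*exp(-4*t) + exp(-4*t), t*exp(-4*t), -7*t*exp(-4*t)]
  [-t*exp(-4*t), t*exp(-4*t) + exp(-4*t), -7*t*exp(-4*t)]
  [0, 0, exp(-4*t)]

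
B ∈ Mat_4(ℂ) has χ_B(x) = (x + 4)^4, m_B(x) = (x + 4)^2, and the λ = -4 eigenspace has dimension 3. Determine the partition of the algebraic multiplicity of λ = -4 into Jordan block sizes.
Block sizes for λ = -4: [2, 1, 1]

Step 1 — from the characteristic polynomial, algebraic multiplicity of λ = -4 is 4. From dim ker(B − (-4)·I) = 3, there are exactly 3 Jordan blocks for λ = -4.
Step 2 — from the minimal polynomial, the factor (x + 4)^2 tells us the largest block for λ = -4 has size 2.
Step 3 — with total size 4, 3 blocks, and largest block 2, the block sizes (in nonincreasing order) are [2, 1, 1].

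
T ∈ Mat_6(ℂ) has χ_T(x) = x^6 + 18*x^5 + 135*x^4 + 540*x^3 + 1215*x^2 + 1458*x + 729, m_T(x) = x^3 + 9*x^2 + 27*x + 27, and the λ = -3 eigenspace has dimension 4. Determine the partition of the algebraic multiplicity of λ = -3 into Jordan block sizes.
Block sizes for λ = -3: [3, 1, 1, 1]

Step 1 — from the characteristic polynomial, algebraic multiplicity of λ = -3 is 6. From dim ker(T − (-3)·I) = 4, there are exactly 4 Jordan blocks for λ = -3.
Step 2 — from the minimal polynomial, the factor (x + 3)^3 tells us the largest block for λ = -3 has size 3.
Step 3 — with total size 6, 4 blocks, and largest block 3, the block sizes (in nonincreasing order) are [3, 1, 1, 1].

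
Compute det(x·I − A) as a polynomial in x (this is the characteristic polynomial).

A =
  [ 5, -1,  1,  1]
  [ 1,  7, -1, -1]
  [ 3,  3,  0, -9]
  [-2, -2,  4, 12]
x^4 - 24*x^3 + 216*x^2 - 864*x + 1296

Expanding det(x·I − A) (e.g. by cofactor expansion or by noting that A is similar to its Jordan form J, which has the same characteristic polynomial as A) gives
  χ_A(x) = x^4 - 24*x^3 + 216*x^2 - 864*x + 1296
which factors as (x - 6)^4. The eigenvalues (with algebraic multiplicities) are λ = 6 with multiplicity 4.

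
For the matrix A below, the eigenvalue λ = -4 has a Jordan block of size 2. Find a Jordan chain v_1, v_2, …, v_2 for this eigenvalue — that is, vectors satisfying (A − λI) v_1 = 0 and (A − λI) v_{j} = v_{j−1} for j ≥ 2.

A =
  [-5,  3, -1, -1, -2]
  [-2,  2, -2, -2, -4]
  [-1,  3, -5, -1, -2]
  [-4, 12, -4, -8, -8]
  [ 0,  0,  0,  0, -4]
A Jordan chain for λ = -4 of length 2:
v_1 = (-1, -2, -1, -4, 0)ᵀ
v_2 = (1, 0, 0, 0, 0)ᵀ

Let N = A − (-4)·I. We want v_2 with N^2 v_2 = 0 but N^1 v_2 ≠ 0; then v_{j-1} := N · v_j for j = 2, …, 2.

Pick v_2 = (1, 0, 0, 0, 0)ᵀ.
Then v_1 = N · v_2 = (-1, -2, -1, -4, 0)ᵀ.

Sanity check: (A − (-4)·I) v_1 = (0, 0, 0, 0, 0)ᵀ = 0. ✓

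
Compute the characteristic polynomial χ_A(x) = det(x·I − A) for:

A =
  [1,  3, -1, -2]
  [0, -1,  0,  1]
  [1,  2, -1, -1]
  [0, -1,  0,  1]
x^4

Expanding det(x·I − A) (e.g. by cofactor expansion or by noting that A is similar to its Jordan form J, which has the same characteristic polynomial as A) gives
  χ_A(x) = x^4
which factors as x^4. The eigenvalues (with algebraic multiplicities) are λ = 0 with multiplicity 4.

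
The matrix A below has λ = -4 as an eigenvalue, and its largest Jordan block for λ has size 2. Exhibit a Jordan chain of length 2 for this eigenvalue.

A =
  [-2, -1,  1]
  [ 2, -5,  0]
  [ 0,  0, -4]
A Jordan chain for λ = -4 of length 2:
v_1 = (1, 2, 0)ᵀ
v_2 = (1, 0, -1)ᵀ

Let N = A − (-4)·I. We want v_2 with N^2 v_2 = 0 but N^1 v_2 ≠ 0; then v_{j-1} := N · v_j for j = 2, …, 2.

Pick v_2 = (1, 0, -1)ᵀ.
Then v_1 = N · v_2 = (1, 2, 0)ᵀ.

Sanity check: (A − (-4)·I) v_1 = (0, 0, 0)ᵀ = 0. ✓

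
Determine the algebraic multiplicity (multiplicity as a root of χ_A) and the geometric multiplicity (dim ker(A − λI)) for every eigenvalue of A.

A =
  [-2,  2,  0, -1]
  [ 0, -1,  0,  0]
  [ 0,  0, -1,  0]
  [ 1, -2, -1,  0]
λ = -1: alg = 4, geom = 2

Step 1 — factor the characteristic polynomial to read off the algebraic multiplicities:
  χ_A(x) = (x + 1)^4

Step 2 — compute geometric multiplicities via the rank-nullity identity g(λ) = n − rank(A − λI):
  rank(A − (-1)·I) = 2, so dim ker(A − (-1)·I) = n − 2 = 2

Summary:
  λ = -1: algebraic multiplicity = 4, geometric multiplicity = 2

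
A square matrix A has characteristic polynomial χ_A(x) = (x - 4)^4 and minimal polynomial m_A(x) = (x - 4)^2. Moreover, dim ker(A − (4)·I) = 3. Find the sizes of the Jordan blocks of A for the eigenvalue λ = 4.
Block sizes for λ = 4: [2, 1, 1]

Step 1 — from the characteristic polynomial, algebraic multiplicity of λ = 4 is 4. From dim ker(A − (4)·I) = 3, there are exactly 3 Jordan blocks for λ = 4.
Step 2 — from the minimal polynomial, the factor (x − 4)^2 tells us the largest block for λ = 4 has size 2.
Step 3 — with total size 4, 3 blocks, and largest block 2, the block sizes (in nonincreasing order) are [2, 1, 1].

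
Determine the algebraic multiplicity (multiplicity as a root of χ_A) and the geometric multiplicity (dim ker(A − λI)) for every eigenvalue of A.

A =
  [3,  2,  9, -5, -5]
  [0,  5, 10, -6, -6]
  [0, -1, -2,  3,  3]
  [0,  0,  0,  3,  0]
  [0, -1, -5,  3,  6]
λ = 3: alg = 5, geom = 3

Step 1 — factor the characteristic polynomial to read off the algebraic multiplicities:
  χ_A(x) = (x - 3)^5

Step 2 — compute geometric multiplicities via the rank-nullity identity g(λ) = n − rank(A − λI):
  rank(A − (3)·I) = 2, so dim ker(A − (3)·I) = n − 2 = 3

Summary:
  λ = 3: algebraic multiplicity = 5, geometric multiplicity = 3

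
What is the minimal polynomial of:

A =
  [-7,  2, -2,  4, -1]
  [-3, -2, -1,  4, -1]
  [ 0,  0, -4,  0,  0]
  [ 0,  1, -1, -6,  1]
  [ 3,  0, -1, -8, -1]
x^3 + 12*x^2 + 48*x + 64

The characteristic polynomial is χ_A(x) = (x + 4)^5, so the eigenvalues are known. The minimal polynomial is
  m_A(x) = Π_λ (x − λ)^{k_λ}
where k_λ is the size of the *largest* Jordan block for λ (equivalently, the smallest k with (A − λI)^k v = 0 for every generalised eigenvector v of λ).

  λ = -4: largest Jordan block has size 3, contributing (x + 4)^3

So m_A(x) = (x + 4)^3 = x^3 + 12*x^2 + 48*x + 64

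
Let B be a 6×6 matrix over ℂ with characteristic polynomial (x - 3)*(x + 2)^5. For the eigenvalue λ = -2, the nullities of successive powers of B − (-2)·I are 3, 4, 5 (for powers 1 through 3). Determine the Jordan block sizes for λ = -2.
Block sizes for λ = -2: [3, 1, 1]

From the dimensions of kernels of powers, the number of Jordan blocks of size at least j is d_j − d_{j−1} where d_j = dim ker(N^j) (with d_0 = 0). Computing the differences gives [3, 1, 1].
The number of blocks of size exactly k is (#blocks of size ≥ k) − (#blocks of size ≥ k + 1), so the partition is: 2 block(s) of size 1, 1 block(s) of size 3.
In nonincreasing order the block sizes are [3, 1, 1].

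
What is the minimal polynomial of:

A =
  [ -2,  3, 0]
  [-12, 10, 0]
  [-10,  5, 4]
x^2 - 8*x + 16

The characteristic polynomial is χ_A(x) = (x - 4)^3, so the eigenvalues are known. The minimal polynomial is
  m_A(x) = Π_λ (x − λ)^{k_λ}
where k_λ is the size of the *largest* Jordan block for λ (equivalently, the smallest k with (A − λI)^k v = 0 for every generalised eigenvector v of λ).

  λ = 4: largest Jordan block has size 2, contributing (x − 4)^2

So m_A(x) = (x - 4)^2 = x^2 - 8*x + 16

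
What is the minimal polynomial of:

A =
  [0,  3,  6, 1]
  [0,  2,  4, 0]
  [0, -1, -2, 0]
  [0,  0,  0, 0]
x^2

The characteristic polynomial is χ_A(x) = x^4, so the eigenvalues are known. The minimal polynomial is
  m_A(x) = Π_λ (x − λ)^{k_λ}
where k_λ is the size of the *largest* Jordan block for λ (equivalently, the smallest k with (A − λI)^k v = 0 for every generalised eigenvector v of λ).

  λ = 0: largest Jordan block has size 2, contributing (x − 0)^2

So m_A(x) = x^2 = x^2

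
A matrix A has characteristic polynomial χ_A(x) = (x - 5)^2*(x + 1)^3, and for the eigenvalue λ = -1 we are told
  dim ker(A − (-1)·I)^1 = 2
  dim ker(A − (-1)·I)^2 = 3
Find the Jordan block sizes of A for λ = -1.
Block sizes for λ = -1: [2, 1]

From the dimensions of kernels of powers, the number of Jordan blocks of size at least j is d_j − d_{j−1} where d_j = dim ker(N^j) (with d_0 = 0). Computing the differences gives [2, 1].
The number of blocks of size exactly k is (#blocks of size ≥ k) − (#blocks of size ≥ k + 1), so the partition is: 1 block(s) of size 1, 1 block(s) of size 2.
In nonincreasing order the block sizes are [2, 1].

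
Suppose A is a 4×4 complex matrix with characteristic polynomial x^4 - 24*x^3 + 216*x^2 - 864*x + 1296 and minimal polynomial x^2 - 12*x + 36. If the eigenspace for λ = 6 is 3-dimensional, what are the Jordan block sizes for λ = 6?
Block sizes for λ = 6: [2, 1, 1]

Step 1 — from the characteristic polynomial, algebraic multiplicity of λ = 6 is 4. From dim ker(A − (6)·I) = 3, there are exactly 3 Jordan blocks for λ = 6.
Step 2 — from the minimal polynomial, the factor (x − 6)^2 tells us the largest block for λ = 6 has size 2.
Step 3 — with total size 4, 3 blocks, and largest block 2, the block sizes (in nonincreasing order) are [2, 1, 1].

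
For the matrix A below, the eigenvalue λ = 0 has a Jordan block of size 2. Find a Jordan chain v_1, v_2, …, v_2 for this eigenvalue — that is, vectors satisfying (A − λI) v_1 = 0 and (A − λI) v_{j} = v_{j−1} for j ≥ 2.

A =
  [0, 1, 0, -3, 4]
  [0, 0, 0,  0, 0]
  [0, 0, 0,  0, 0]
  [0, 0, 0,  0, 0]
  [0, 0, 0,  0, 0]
A Jordan chain for λ = 0 of length 2:
v_1 = (1, 0, 0, 0, 0)ᵀ
v_2 = (0, 1, 0, 0, 0)ᵀ

Let N = A − (0)·I. We want v_2 with N^2 v_2 = 0 but N^1 v_2 ≠ 0; then v_{j-1} := N · v_j for j = 2, …, 2.

Pick v_2 = (0, 1, 0, 0, 0)ᵀ.
Then v_1 = N · v_2 = (1, 0, 0, 0, 0)ᵀ.

Sanity check: (A − (0)·I) v_1 = (0, 0, 0, 0, 0)ᵀ = 0. ✓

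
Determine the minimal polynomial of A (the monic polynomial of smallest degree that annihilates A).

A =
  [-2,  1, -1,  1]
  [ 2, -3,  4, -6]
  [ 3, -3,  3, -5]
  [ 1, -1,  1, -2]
x^3 + 3*x^2 + 3*x + 1

The characteristic polynomial is χ_A(x) = (x + 1)^4, so the eigenvalues are known. The minimal polynomial is
  m_A(x) = Π_λ (x − λ)^{k_λ}
where k_λ is the size of the *largest* Jordan block for λ (equivalently, the smallest k with (A − λI)^k v = 0 for every generalised eigenvector v of λ).

  λ = -1: largest Jordan block has size 3, contributing (x + 1)^3

So m_A(x) = (x + 1)^3 = x^3 + 3*x^2 + 3*x + 1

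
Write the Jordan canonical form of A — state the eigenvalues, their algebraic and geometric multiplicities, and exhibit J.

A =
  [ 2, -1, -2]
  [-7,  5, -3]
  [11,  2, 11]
J_3(6)

The characteristic polynomial is
  det(x·I − A) = x^3 - 18*x^2 + 108*x - 216 = (x - 6)^3

Eigenvalues and multiplicities (the geometric multiplicity of λ is n − rank(A − λI), which equals the number of Jordan blocks for λ):
  λ = 6: algebraic multiplicity = 3, geometric multiplicity = 1

Determining the block sizes for each eigenvalue:
  λ = 6: one block (gm = 1), so the single block has size am = 3 → block sizes [3]

Assembling the blocks gives a Jordan form
J =
  [6, 1, 0]
  [0, 6, 1]
  [0, 0, 6]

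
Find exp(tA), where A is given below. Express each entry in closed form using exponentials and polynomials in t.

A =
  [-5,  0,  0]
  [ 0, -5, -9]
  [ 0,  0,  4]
e^{tA} =
  [exp(-5*t), 0, 0]
  [0, exp(-5*t), -exp(4*t) + exp(-5*t)]
  [0, 0, exp(4*t)]

Strategy: write A = P · J · P⁻¹ where J is a Jordan canonical form, so e^{tA} = P · e^{tJ} · P⁻¹, and e^{tJ} can be computed block-by-block.

A has Jordan form
J =
  [-5,  0, 0]
  [ 0, -5, 0]
  [ 0,  0, 4]
(up to reordering of blocks).

Per-block formulas:
  For a 1×1 block at λ = 4: exp(t · [4]) = [e^(4t)].
  For a 1×1 block at λ = -5: exp(t · [-5]) = [e^(-5t)].

After assembling e^{tJ} and conjugating by P, we get:

e^{tA} =
  [exp(-5*t), 0, 0]
  [0, exp(-5*t), -exp(4*t) + exp(-5*t)]
  [0, 0, exp(4*t)]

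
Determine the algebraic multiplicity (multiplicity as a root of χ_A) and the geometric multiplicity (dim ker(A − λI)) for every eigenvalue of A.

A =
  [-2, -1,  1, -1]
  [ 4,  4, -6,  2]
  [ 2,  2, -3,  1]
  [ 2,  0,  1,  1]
λ = 0: alg = 4, geom = 2

Step 1 — factor the characteristic polynomial to read off the algebraic multiplicities:
  χ_A(x) = x^4

Step 2 — compute geometric multiplicities via the rank-nullity identity g(λ) = n − rank(A − λI):
  rank(A − (0)·I) = 2, so dim ker(A − (0)·I) = n − 2 = 2

Summary:
  λ = 0: algebraic multiplicity = 4, geometric multiplicity = 2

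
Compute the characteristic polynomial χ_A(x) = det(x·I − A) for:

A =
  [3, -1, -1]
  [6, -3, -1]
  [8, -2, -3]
x^3 + 3*x^2 + 3*x + 1

Expanding det(x·I − A) (e.g. by cofactor expansion or by noting that A is similar to its Jordan form J, which has the same characteristic polynomial as A) gives
  χ_A(x) = x^3 + 3*x^2 + 3*x + 1
which factors as (x + 1)^3. The eigenvalues (with algebraic multiplicities) are λ = -1 with multiplicity 3.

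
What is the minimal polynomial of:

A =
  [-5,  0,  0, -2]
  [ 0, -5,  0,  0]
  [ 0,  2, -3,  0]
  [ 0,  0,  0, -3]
x^2 + 8*x + 15

The characteristic polynomial is χ_A(x) = (x + 3)^2*(x + 5)^2, so the eigenvalues are known. The minimal polynomial is
  m_A(x) = Π_λ (x − λ)^{k_λ}
where k_λ is the size of the *largest* Jordan block for λ (equivalently, the smallest k with (A − λI)^k v = 0 for every generalised eigenvector v of λ).

  λ = -5: largest Jordan block has size 1, contributing (x + 5)
  λ = -3: largest Jordan block has size 1, contributing (x + 3)

So m_A(x) = (x + 3)*(x + 5) = x^2 + 8*x + 15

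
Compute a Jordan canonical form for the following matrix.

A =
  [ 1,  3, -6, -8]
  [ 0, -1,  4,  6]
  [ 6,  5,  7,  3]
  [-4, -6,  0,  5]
J_2(3) ⊕ J_2(3)

The characteristic polynomial is
  det(x·I − A) = x^4 - 12*x^3 + 54*x^2 - 108*x + 81 = (x - 3)^4

Eigenvalues and multiplicities (the geometric multiplicity of λ is n − rank(A − λI), which equals the number of Jordan blocks for λ):
  λ = 3: algebraic multiplicity = 4, geometric multiplicity = 2

Determining the block sizes for each eigenvalue:
  λ = 3: with am = 4 and gm = 2, the partition is not yet determined (e.g. several partitions of 4 into 2 parts exist). Let N = A − (3)·I. Computing rank(N^1) = 2, rank(N^2) = 0; the number of blocks of size ≥ j is rank(N^{j−1}) − rank(N^j), giving [2, 2]. So we have 2 block(s) of size 2 → block sizes [2, 2]

Assembling the blocks gives a Jordan form
J =
  [3, 1, 0, 0]
  [0, 3, 0, 0]
  [0, 0, 3, 1]
  [0, 0, 0, 3]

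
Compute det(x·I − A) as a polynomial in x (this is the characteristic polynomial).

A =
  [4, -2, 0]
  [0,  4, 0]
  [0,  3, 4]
x^3 - 12*x^2 + 48*x - 64

Expanding det(x·I − A) (e.g. by cofactor expansion or by noting that A is similar to its Jordan form J, which has the same characteristic polynomial as A) gives
  χ_A(x) = x^3 - 12*x^2 + 48*x - 64
which factors as (x - 4)^3. The eigenvalues (with algebraic multiplicities) are λ = 4 with multiplicity 3.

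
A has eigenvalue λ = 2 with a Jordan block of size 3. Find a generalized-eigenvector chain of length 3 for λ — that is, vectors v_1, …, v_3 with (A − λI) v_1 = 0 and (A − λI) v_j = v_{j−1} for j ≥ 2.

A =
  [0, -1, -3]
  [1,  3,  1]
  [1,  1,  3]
A Jordan chain for λ = 2 of length 3:
v_1 = (-2, 1, 1)ᵀ
v_2 = (-1, 1, 1)ᵀ
v_3 = (0, 1, 0)ᵀ

Let N = A − (2)·I. We want v_3 with N^3 v_3 = 0 but N^2 v_3 ≠ 0; then v_{j-1} := N · v_j for j = 3, …, 2.

Pick v_3 = (0, 1, 0)ᵀ.
Then v_2 = N · v_3 = (-1, 1, 1)ᵀ.
Then v_1 = N · v_2 = (-2, 1, 1)ᵀ.

Sanity check: (A − (2)·I) v_1 = (0, 0, 0)ᵀ = 0. ✓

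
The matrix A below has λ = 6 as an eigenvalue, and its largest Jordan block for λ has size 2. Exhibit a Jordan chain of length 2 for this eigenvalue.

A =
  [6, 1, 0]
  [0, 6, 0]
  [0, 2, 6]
A Jordan chain for λ = 6 of length 2:
v_1 = (1, 0, 2)ᵀ
v_2 = (0, 1, 0)ᵀ

Let N = A − (6)·I. We want v_2 with N^2 v_2 = 0 but N^1 v_2 ≠ 0; then v_{j-1} := N · v_j for j = 2, …, 2.

Pick v_2 = (0, 1, 0)ᵀ.
Then v_1 = N · v_2 = (1, 0, 2)ᵀ.

Sanity check: (A − (6)·I) v_1 = (0, 0, 0)ᵀ = 0. ✓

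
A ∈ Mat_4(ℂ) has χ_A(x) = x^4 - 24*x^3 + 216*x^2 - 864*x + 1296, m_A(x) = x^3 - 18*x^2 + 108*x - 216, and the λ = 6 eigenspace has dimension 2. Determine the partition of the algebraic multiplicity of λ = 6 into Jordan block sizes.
Block sizes for λ = 6: [3, 1]

Step 1 — from the characteristic polynomial, algebraic multiplicity of λ = 6 is 4. From dim ker(A − (6)·I) = 2, there are exactly 2 Jordan blocks for λ = 6.
Step 2 — from the minimal polynomial, the factor (x − 6)^3 tells us the largest block for λ = 6 has size 3.
Step 3 — with total size 4, 2 blocks, and largest block 3, the block sizes (in nonincreasing order) are [3, 1].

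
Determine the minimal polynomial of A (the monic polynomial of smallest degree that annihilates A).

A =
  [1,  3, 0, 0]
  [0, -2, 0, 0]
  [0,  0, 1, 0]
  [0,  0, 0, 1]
x^2 + x - 2

The characteristic polynomial is χ_A(x) = (x - 1)^3*(x + 2), so the eigenvalues are known. The minimal polynomial is
  m_A(x) = Π_λ (x − λ)^{k_λ}
where k_λ is the size of the *largest* Jordan block for λ (equivalently, the smallest k with (A − λI)^k v = 0 for every generalised eigenvector v of λ).

  λ = -2: largest Jordan block has size 1, contributing (x + 2)
  λ = 1: largest Jordan block has size 1, contributing (x − 1)

So m_A(x) = (x - 1)*(x + 2) = x^2 + x - 2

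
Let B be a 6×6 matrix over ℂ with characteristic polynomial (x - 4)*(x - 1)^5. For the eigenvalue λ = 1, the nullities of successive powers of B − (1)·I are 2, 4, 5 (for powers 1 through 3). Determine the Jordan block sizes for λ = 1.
Block sizes for λ = 1: [3, 2]

From the dimensions of kernels of powers, the number of Jordan blocks of size at least j is d_j − d_{j−1} where d_j = dim ker(N^j) (with d_0 = 0). Computing the differences gives [2, 2, 1].
The number of blocks of size exactly k is (#blocks of size ≥ k) − (#blocks of size ≥ k + 1), so the partition is: 1 block(s) of size 2, 1 block(s) of size 3.
In nonincreasing order the block sizes are [3, 2].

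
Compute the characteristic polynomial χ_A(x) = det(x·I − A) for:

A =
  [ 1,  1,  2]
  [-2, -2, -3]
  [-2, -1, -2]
x^3 + 3*x^2 + 3*x + 1

Expanding det(x·I − A) (e.g. by cofactor expansion or by noting that A is similar to its Jordan form J, which has the same characteristic polynomial as A) gives
  χ_A(x) = x^3 + 3*x^2 + 3*x + 1
which factors as (x + 1)^3. The eigenvalues (with algebraic multiplicities) are λ = -1 with multiplicity 3.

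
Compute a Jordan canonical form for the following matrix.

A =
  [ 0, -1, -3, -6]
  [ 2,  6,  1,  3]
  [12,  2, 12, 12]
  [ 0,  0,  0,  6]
J_3(6) ⊕ J_1(6)

The characteristic polynomial is
  det(x·I − A) = x^4 - 24*x^3 + 216*x^2 - 864*x + 1296 = (x - 6)^4

Eigenvalues and multiplicities (the geometric multiplicity of λ is n − rank(A − λI), which equals the number of Jordan blocks for λ):
  λ = 6: algebraic multiplicity = 4, geometric multiplicity = 2

Determining the block sizes for each eigenvalue:
  λ = 6: with am = 4 and gm = 2, the partition is not yet determined (e.g. several partitions of 4 into 2 parts exist). Let N = A − (6)·I. Computing rank(N^1) = 2, rank(N^2) = 1, rank(N^3) = 0; the number of blocks of size ≥ j is rank(N^{j−1}) − rank(N^j), giving [2, 1, 1]. So we have 1 block(s) of size 3, 1 block(s) of size 1 → block sizes [3, 1]

Assembling the blocks gives a Jordan form
J =
  [6, 1, 0, 0]
  [0, 6, 1, 0]
  [0, 0, 6, 0]
  [0, 0, 0, 6]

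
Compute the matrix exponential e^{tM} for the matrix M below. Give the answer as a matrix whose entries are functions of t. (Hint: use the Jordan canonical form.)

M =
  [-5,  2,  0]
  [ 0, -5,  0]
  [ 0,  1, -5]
e^{tM} =
  [exp(-5*t), 2*t*exp(-5*t), 0]
  [0, exp(-5*t), 0]
  [0, t*exp(-5*t), exp(-5*t)]

Strategy: write M = P · J · P⁻¹ where J is a Jordan canonical form, so e^{tM} = P · e^{tJ} · P⁻¹, and e^{tJ} can be computed block-by-block.

M has Jordan form
J =
  [-5,  1,  0]
  [ 0, -5,  0]
  [ 0,  0, -5]
(up to reordering of blocks).

Per-block formulas:
  For a 1×1 block at λ = -5: exp(t · [-5]) = [e^(-5t)].
  For a 2×2 Jordan block J_2(-5): exp(t · J_2(-5)) = e^(-5t)·(I + t·N), where N is the 2×2 nilpotent shift.

After assembling e^{tJ} and conjugating by P, we get:

e^{tM} =
  [exp(-5*t), 2*t*exp(-5*t), 0]
  [0, exp(-5*t), 0]
  [0, t*exp(-5*t), exp(-5*t)]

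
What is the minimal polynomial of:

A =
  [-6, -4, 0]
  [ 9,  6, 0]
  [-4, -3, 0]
x^3

The characteristic polynomial is χ_A(x) = x^3, so the eigenvalues are known. The minimal polynomial is
  m_A(x) = Π_λ (x − λ)^{k_λ}
where k_λ is the size of the *largest* Jordan block for λ (equivalently, the smallest k with (A − λI)^k v = 0 for every generalised eigenvector v of λ).

  λ = 0: largest Jordan block has size 3, contributing (x − 0)^3

So m_A(x) = x^3 = x^3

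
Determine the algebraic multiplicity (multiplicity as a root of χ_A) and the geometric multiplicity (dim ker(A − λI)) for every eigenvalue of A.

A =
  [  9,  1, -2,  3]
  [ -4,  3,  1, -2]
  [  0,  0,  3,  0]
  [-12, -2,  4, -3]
λ = 3: alg = 4, geom = 2

Step 1 — factor the characteristic polynomial to read off the algebraic multiplicities:
  χ_A(x) = (x - 3)^4

Step 2 — compute geometric multiplicities via the rank-nullity identity g(λ) = n − rank(A − λI):
  rank(A − (3)·I) = 2, so dim ker(A − (3)·I) = n − 2 = 2

Summary:
  λ = 3: algebraic multiplicity = 4, geometric multiplicity = 2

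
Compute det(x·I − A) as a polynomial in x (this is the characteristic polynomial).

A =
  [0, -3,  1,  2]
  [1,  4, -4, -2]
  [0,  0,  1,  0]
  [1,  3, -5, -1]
x^4 - 4*x^3 + 6*x^2 - 4*x + 1

Expanding det(x·I − A) (e.g. by cofactor expansion or by noting that A is similar to its Jordan form J, which has the same characteristic polynomial as A) gives
  χ_A(x) = x^4 - 4*x^3 + 6*x^2 - 4*x + 1
which factors as (x - 1)^4. The eigenvalues (with algebraic multiplicities) are λ = 1 with multiplicity 4.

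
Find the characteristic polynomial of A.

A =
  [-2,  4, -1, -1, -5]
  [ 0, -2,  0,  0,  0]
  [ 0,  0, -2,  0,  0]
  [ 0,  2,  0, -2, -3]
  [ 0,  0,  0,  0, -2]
x^5 + 10*x^4 + 40*x^3 + 80*x^2 + 80*x + 32

Expanding det(x·I − A) (e.g. by cofactor expansion or by noting that A is similar to its Jordan form J, which has the same characteristic polynomial as A) gives
  χ_A(x) = x^5 + 10*x^4 + 40*x^3 + 80*x^2 + 80*x + 32
which factors as (x + 2)^5. The eigenvalues (with algebraic multiplicities) are λ = -2 with multiplicity 5.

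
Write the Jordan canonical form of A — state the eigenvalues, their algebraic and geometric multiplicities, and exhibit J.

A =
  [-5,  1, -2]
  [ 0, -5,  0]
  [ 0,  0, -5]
J_2(-5) ⊕ J_1(-5)

The characteristic polynomial is
  det(x·I − A) = x^3 + 15*x^2 + 75*x + 125 = (x + 5)^3

Eigenvalues and multiplicities (the geometric multiplicity of λ is n − rank(A − λI), which equals the number of Jordan blocks for λ):
  λ = -5: algebraic multiplicity = 3, geometric multiplicity = 2

Determining the block sizes for each eigenvalue:
  λ = -5: 2 blocks summing to 3 forces exactly one block of size 2 and the rest size 1 → block sizes [2, 1]

Assembling the blocks gives a Jordan form
J =
  [-5,  1,  0]
  [ 0, -5,  0]
  [ 0,  0, -5]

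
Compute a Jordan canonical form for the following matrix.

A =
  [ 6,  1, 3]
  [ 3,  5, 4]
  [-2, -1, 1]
J_3(4)

The characteristic polynomial is
  det(x·I − A) = x^3 - 12*x^2 + 48*x - 64 = (x - 4)^3

Eigenvalues and multiplicities (the geometric multiplicity of λ is n − rank(A − λI), which equals the number of Jordan blocks for λ):
  λ = 4: algebraic multiplicity = 3, geometric multiplicity = 1

Determining the block sizes for each eigenvalue:
  λ = 4: one block (gm = 1), so the single block has size am = 3 → block sizes [3]

Assembling the blocks gives a Jordan form
J =
  [4, 1, 0]
  [0, 4, 1]
  [0, 0, 4]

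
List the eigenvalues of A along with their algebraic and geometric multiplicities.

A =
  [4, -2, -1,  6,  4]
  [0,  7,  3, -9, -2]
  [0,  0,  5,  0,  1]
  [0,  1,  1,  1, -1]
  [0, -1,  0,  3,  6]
λ = 4: alg = 2, geom = 2; λ = 5: alg = 3, geom = 1

Step 1 — factor the characteristic polynomial to read off the algebraic multiplicities:
  χ_A(x) = (x - 5)^3*(x - 4)^2

Step 2 — compute geometric multiplicities via the rank-nullity identity g(λ) = n − rank(A − λI):
  rank(A − (4)·I) = 3, so dim ker(A − (4)·I) = n − 3 = 2
  rank(A − (5)·I) = 4, so dim ker(A − (5)·I) = n − 4 = 1

Summary:
  λ = 4: algebraic multiplicity = 2, geometric multiplicity = 2
  λ = 5: algebraic multiplicity = 3, geometric multiplicity = 1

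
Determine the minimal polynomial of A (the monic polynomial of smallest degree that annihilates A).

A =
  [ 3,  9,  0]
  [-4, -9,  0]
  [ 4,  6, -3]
x^2 + 6*x + 9

The characteristic polynomial is χ_A(x) = (x + 3)^3, so the eigenvalues are known. The minimal polynomial is
  m_A(x) = Π_λ (x − λ)^{k_λ}
where k_λ is the size of the *largest* Jordan block for λ (equivalently, the smallest k with (A − λI)^k v = 0 for every generalised eigenvector v of λ).

  λ = -3: largest Jordan block has size 2, contributing (x + 3)^2

So m_A(x) = (x + 3)^2 = x^2 + 6*x + 9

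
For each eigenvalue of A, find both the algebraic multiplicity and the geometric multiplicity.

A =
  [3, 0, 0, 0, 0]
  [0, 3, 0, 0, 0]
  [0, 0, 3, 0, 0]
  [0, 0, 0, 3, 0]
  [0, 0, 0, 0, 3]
λ = 3: alg = 5, geom = 5

Step 1 — factor the characteristic polynomial to read off the algebraic multiplicities:
  χ_A(x) = (x - 3)^5

Step 2 — compute geometric multiplicities via the rank-nullity identity g(λ) = n − rank(A − λI):
  rank(A − (3)·I) = 0, so dim ker(A − (3)·I) = n − 0 = 5

Summary:
  λ = 3: algebraic multiplicity = 5, geometric multiplicity = 5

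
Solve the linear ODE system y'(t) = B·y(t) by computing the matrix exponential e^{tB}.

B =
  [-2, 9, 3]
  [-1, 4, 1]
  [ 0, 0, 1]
e^{tB} =
  [-3*t*exp(t) + exp(t), 9*t*exp(t), 3*t*exp(t)]
  [-t*exp(t), 3*t*exp(t) + exp(t), t*exp(t)]
  [0, 0, exp(t)]

Strategy: write B = P · J · P⁻¹ where J is a Jordan canonical form, so e^{tB} = P · e^{tJ} · P⁻¹, and e^{tJ} can be computed block-by-block.

B has Jordan form
J =
  [1, 1, 0]
  [0, 1, 0]
  [0, 0, 1]
(up to reordering of blocks).

Per-block formulas:
  For a 1×1 block at λ = 1: exp(t · [1]) = [e^(1t)].
  For a 2×2 Jordan block J_2(1): exp(t · J_2(1)) = e^(1t)·(I + t·N), where N is the 2×2 nilpotent shift.

After assembling e^{tJ} and conjugating by P, we get:

e^{tB} =
  [-3*t*exp(t) + exp(t), 9*t*exp(t), 3*t*exp(t)]
  [-t*exp(t), 3*t*exp(t) + exp(t), t*exp(t)]
  [0, 0, exp(t)]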